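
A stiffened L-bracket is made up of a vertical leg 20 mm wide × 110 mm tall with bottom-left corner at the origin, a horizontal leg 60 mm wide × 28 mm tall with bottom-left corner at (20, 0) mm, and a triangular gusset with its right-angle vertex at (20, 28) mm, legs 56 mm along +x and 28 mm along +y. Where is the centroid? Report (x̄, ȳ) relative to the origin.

x̄ = 29.23 mm, ȳ = 37.26 mm

vertical leg: A = 20 × 110 = 2200.00, centroid at (10.00, 55.00).
horizontal leg: A = 60 × 28 = 1680.00, centroid at (50.00, 14.00).
gusset: A = ½·56·28 = 784.00, centroid at (38.67, 37.33).
ΣA = 4664.00 mm², ΣAx̄ = 136314.67 mm³, ΣAȳ = 173789.33 mm³.
x̄ = 136314.67/4664.00 = 29.23 mm; ȳ = 173789.33/4664.00 = 37.26 mm.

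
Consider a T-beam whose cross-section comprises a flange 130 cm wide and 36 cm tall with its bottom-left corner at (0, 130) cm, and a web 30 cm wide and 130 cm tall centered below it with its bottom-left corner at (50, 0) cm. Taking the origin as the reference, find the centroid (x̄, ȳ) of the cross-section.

x̄ = 65.00 cm, ȳ = 110.27 cm

Part | A | x̄ᵢ | ȳᵢ | A·x̄ᵢ | A·ȳᵢ
web | 3900.00 | 65.00 | 65.00 | 253500.00 | 253500.00
flange | 4680.00 | 65.00 | 148.00 | 304200.00 | 692640.00
Σ | 8580.00 |  |  | 557700.00 | 946140.00
x̄ = 557700.00 / 8580.00 = 65.00 cm
ȳ = 946140.00 / 8580.00 = 110.27 cm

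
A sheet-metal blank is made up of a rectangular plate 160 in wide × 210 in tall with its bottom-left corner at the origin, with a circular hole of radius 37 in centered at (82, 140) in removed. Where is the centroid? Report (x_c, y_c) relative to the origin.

plate: A = 160 × 210 = 33600.00, centroid at (80.00, 105.00).
hole: A = −π·37² = -4300.84, centroid at (82.00, 140.00).
ΣA = 29299.16 in²
ΣAx_c = (33600.00)(80.00) + (-4300.84)(82.00) = 2335331.09 in³
ΣAy_c = (33600.00)(105.00) + (-4300.84)(140.00) = 2925882.35 in³
x_c = 2335331.09 / 29299.16 = 79.71 in
y_c = 2925882.35 / 29299.16 = 99.86 in

x_c = 79.71 in, y_c = 99.86 in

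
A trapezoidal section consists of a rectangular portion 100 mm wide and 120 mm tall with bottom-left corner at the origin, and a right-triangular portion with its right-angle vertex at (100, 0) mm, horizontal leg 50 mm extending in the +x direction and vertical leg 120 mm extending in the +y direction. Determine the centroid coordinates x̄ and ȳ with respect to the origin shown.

Part | A | x̄ᵢ | ȳᵢ | A·x̄ᵢ | A·ȳᵢ
rectangular portion | 12000.00 | 50.00 | 60.00 | 600000.00 | 720000.00
triangular portion | 3000.00 | 116.67 | 40.00 | 350000.00 | 120000.00
Σ | 15000.00 |  |  | 950000.00 | 840000.00
x̄ = 950000.00 / 15000.00 = 63.33 mm
ȳ = 840000.00 / 15000.00 = 56.00 mm

x̄ = 63.33 mm, ȳ = 56.00 mm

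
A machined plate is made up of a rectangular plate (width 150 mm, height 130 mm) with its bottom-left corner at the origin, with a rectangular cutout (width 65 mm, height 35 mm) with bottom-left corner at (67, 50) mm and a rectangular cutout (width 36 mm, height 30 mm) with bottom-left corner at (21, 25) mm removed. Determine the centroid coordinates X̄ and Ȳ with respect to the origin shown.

Part | A | x̄ᵢ | ȳᵢ | A·x̄ᵢ | A·ȳᵢ
plate | 19500.00 | 75.00 | 65.00 | 1462500.00 | 1267500.00
hole 1 | -2275.00 | 99.50 | 67.50 | -226362.50 | -153562.50
hole 2 | -1080.00 | 39.00 | 40.00 | -42120.00 | -43200.00
Σ | 16145.00 |  |  | 1194017.50 | 1070737.50
X̄ = 1194017.50 / 16145.00 = 73.96 mm
Ȳ = 1070737.50 / 16145.00 = 66.32 mm

X̄ = 73.96 mm, Ȳ = 66.32 mm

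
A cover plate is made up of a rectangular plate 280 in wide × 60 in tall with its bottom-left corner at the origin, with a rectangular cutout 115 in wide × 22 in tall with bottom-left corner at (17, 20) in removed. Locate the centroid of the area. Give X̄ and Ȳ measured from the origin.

Part | A | x̄ᵢ | ȳᵢ | A·x̄ᵢ | A·ȳᵢ
plate | 16800.00 | 140.00 | 30.00 | 2352000.00 | 504000.00
hole | -2530.00 | 74.50 | 31.00 | -188485.00 | -78430.00
Σ | 14270.00 |  |  | 2163515.00 | 425570.00
X̄ = 2163515.00 / 14270.00 = 151.61 in
Ȳ = 425570.00 / 14270.00 = 29.82 in

X̄ = 151.61 in, Ȳ = 29.82 in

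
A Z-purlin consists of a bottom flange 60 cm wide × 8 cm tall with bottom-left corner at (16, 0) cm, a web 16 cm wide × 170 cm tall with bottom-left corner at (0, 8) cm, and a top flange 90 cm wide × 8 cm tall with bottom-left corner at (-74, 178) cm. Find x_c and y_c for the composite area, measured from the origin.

bottom flange: A = 60 × 8 = 480.00, centroid at (46.00, 4.00).
web: A = 16 × 170 = 2720.00, centroid at (8.00, 93.00).
top flange: A = 90 × 8 = 720.00, centroid at (-29.00, 182.00).
ΣA = 3920.00 cm²
ΣAx_c = (480.00)(46.00) + (2720.00)(8.00) + (720.00)(-29.00) = 22960.00 cm³
ΣAy_c = (480.00)(4.00) + (2720.00)(93.00) + (720.00)(182.00) = 385920.00 cm³
x_c = 22960.00 / 3920.00 = 5.86 cm
y_c = 385920.00 / 3920.00 = 98.45 cm

x_c = 5.86 cm, y_c = 98.45 cm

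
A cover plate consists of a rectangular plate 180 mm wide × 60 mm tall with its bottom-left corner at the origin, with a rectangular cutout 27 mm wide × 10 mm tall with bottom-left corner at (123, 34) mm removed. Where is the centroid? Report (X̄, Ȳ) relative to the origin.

plate: A = 180 × 60 = 10800.00, centroid at (90.00, 30.00).
hole: A = −(27 × 10) = -270.00, centroid at (136.50, 39.00).
ΣA = 10530.00 mm²
ΣAX̄ = (10800.00)(90.00) + (-270.00)(136.50) = 935145.00 mm³
ΣAȲ = (10800.00)(30.00) + (-270.00)(39.00) = 313470.00 mm³
X̄ = 935145.00 / 10530.00 = 88.81 mm
Ȳ = 313470.00 / 10530.00 = 29.77 mm

X̄ = 88.81 mm, Ȳ = 29.77 mm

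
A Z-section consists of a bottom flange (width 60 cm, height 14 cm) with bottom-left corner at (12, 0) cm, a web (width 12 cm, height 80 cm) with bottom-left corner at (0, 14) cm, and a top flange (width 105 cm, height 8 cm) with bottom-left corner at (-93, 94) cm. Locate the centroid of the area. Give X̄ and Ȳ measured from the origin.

X̄ = 2.66 cm, Ȳ = 53.05 cm

Part | A | x̄ᵢ | ȳᵢ | A·x̄ᵢ | A·ȳᵢ
bottom flange | 840.00 | 42.00 | 7.00 | 35280.00 | 5880.00
web | 960.00 | 6.00 | 54.00 | 5760.00 | 51840.00
top flange | 840.00 | -40.50 | 98.00 | -34020.00 | 82320.00
Σ | 2640.00 |  |  | 7020.00 | 140040.00
X̄ = 7020.00 / 2640.00 = 2.66 cm
Ȳ = 140040.00 / 2640.00 = 53.05 cm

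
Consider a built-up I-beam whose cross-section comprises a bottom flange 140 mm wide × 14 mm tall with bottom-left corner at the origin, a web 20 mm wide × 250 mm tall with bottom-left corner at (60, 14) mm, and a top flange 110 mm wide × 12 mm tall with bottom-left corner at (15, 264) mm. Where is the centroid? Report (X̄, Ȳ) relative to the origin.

X̄ = 70.00 mm, Ȳ = 128.64 mm

bottom flange: A = 140 × 14 = 1960.00, centroid at (70.00, 7.00).
web: A = 20 × 250 = 5000.00, centroid at (70.00, 139.00).
top flange: A = 110 × 12 = 1320.00, centroid at (70.00, 270.00).
ΣA = 8280.00 mm², ΣAX̄ = 579600.00 mm³, ΣAȲ = 1065120.00 mm³.
X̄ = 579600.00/8280.00 = 70.00 mm; Ȳ = 1065120.00/8280.00 = 128.64 mm.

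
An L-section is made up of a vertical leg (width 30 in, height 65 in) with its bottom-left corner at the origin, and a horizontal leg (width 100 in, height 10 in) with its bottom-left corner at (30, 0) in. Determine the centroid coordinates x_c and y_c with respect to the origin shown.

x_c = 37.03 in, y_c = 23.18 in

vertical leg: A = 30 × 65 = 1950.00, centroid at (15.00, 32.50).
horizontal leg: A = 100 × 10 = 1000.00, centroid at (80.00, 5.00).
ΣA = 2950.00 in²
ΣAx_c = (1950.00)(15.00) + (1000.00)(80.00) = 109250.00 in³
ΣAy_c = (1950.00)(32.50) + (1000.00)(5.00) = 68375.00 in³
x_c = 109250.00 / 2950.00 = 37.03 in
y_c = 68375.00 / 2950.00 = 23.18 in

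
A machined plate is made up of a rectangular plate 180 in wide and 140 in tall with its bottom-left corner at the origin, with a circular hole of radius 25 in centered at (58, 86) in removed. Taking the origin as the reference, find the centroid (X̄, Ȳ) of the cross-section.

X̄ = 92.70 in, Ȳ = 68.65 in

plate: A = 180 × 140 = 25200.00, centroid at (90.00, 70.00).
hole: A = −π·25² = -1963.50, centroid at (58.00, 86.00).
ΣA = 23236.50 in²
ΣAX̄ = (25200.00)(90.00) + (-1963.50)(58.00) = 2154117.27 in³
ΣAȲ = (25200.00)(70.00) + (-1963.50)(86.00) = 1595139.39 in³
X̄ = 2154117.27 / 23236.50 = 92.70 in
Ȳ = 1595139.39 / 23236.50 = 68.65 in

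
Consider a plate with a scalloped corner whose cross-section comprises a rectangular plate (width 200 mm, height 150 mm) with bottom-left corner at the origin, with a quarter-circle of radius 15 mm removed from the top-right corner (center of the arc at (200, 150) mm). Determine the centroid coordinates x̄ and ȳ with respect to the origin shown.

Part | A | x̄ᵢ | ȳᵢ | A·x̄ᵢ | A·ȳᵢ
plate | 30000.00 | 100.00 | 75.00 | 3000000.00 | 2250000.00
removed quarter-circle | -176.71 | 193.63 | 143.63 | -34217.92 | -25382.19
Σ | 29823.29 |  |  | 2965782.08 | 2224617.81
x̄ = 2965782.08 / 29823.29 = 99.45 mm
ȳ = 2224617.81 / 29823.29 = 74.59 mm

x̄ = 99.45 mm, ȳ = 74.59 mm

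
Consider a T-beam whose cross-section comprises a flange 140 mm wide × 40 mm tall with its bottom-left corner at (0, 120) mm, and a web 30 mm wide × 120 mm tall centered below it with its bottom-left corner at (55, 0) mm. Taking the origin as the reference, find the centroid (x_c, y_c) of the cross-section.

Part | A | x̄ᵢ | ȳᵢ | A·x̄ᵢ | A·ȳᵢ
web | 3600.00 | 70.00 | 60.00 | 252000.00 | 216000.00
flange | 5600.00 | 70.00 | 140.00 | 392000.00 | 784000.00
Σ | 9200.00 |  |  | 644000.00 | 1000000.00
x_c = 644000.00 / 9200.00 = 70.00 mm
y_c = 1000000.00 / 9200.00 = 108.70 mm

x_c = 70.00 mm, y_c = 108.70 mm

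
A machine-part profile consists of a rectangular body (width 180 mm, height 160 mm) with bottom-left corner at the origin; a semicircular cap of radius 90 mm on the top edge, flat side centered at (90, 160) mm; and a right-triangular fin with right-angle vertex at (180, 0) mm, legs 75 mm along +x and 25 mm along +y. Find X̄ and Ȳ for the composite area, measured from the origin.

X̄ = 92.54 mm, Ȳ = 113.84 mm

Part | A | x̄ᵢ | ȳᵢ | A·x̄ᵢ | A·ȳᵢ
rectangular body | 28800.00 | 90.00 | 80.00 | 2592000.00 | 2304000.00
semicircular top | 12723.45 | 90.00 | 198.20 | 1145110.52 | 2521752.04
triangular fin | 937.50 | 205.00 | 8.33 | 192187.50 | 7812.50
Σ | 42460.95 |  |  | 3929298.02 | 4833564.54
X̄ = 3929298.02 / 42460.95 = 92.54 mm
Ȳ = 4833564.54 / 42460.95 = 113.84 mm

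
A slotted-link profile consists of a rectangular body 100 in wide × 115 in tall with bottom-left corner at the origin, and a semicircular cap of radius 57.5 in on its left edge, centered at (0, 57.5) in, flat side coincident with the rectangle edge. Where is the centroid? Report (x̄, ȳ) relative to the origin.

x̄ = 26.85 in, ȳ = 57.50 in

Part | A | x̄ᵢ | ȳᵢ | A·x̄ᵢ | A·ȳᵢ
rectangular body | 11500.00 | 50.00 | 57.50 | 575000.00 | 661250.00
semicircular end | 5193.45 | -24.40 | 57.50 | -126739.58 | 298623.11
Σ | 16693.45 |  |  | 448260.42 | 959873.11
x̄ = 448260.42 / 16693.45 = 26.85 in
ȳ = 959873.11 / 16693.45 = 57.50 in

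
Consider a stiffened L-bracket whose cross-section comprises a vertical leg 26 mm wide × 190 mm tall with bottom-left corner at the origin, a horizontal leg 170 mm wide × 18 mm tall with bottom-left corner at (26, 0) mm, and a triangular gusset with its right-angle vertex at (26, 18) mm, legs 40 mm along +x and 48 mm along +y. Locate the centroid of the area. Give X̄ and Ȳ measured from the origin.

Part | A | x̄ᵢ | ȳᵢ | A·x̄ᵢ | A·ȳᵢ
vertical leg | 4940.00 | 13.00 | 95.00 | 64220.00 | 469300.00
horizontal leg | 3060.00 | 111.00 | 9.00 | 339660.00 | 27540.00
gusset | 960.00 | 39.33 | 34.00 | 37760.00 | 32640.00
Σ | 8960.00 |  |  | 441640.00 | 529480.00
X̄ = 441640.00 / 8960.00 = 49.29 mm
Ȳ = 529480.00 / 8960.00 = 59.09 mm

X̄ = 49.29 mm, Ȳ = 59.09 mm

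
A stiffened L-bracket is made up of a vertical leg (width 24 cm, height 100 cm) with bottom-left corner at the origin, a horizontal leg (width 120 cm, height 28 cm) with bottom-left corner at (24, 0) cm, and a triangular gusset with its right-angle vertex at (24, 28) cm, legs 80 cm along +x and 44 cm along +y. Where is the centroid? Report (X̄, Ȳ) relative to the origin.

X̄ = 53.22 cm, Ȳ = 32.20 cm

vertical leg: A = 24 × 100 = 2400.00, centroid at (12.00, 50.00).
horizontal leg: A = 120 × 28 = 3360.00, centroid at (84.00, 14.00).
gusset: A = ½·80·44 = 1760.00, centroid at (50.67, 42.67).
ΣA = 7520.00 cm²
ΣAX̄ = (2400.00)(12.00) + (3360.00)(84.00) + (1760.00)(50.67) = 400213.33 cm³
ΣAȲ = (2400.00)(50.00) + (3360.00)(14.00) + (1760.00)(42.67) = 242133.33 cm³
X̄ = 400213.33 / 7520.00 = 53.22 cm
Ȳ = 242133.33 / 7520.00 = 32.20 cm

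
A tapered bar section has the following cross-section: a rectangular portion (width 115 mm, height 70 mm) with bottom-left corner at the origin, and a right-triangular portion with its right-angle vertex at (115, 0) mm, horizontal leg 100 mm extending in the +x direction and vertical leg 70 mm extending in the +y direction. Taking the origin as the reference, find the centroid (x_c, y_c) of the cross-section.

rectangular portion: A = 115 × 70 = 8050.00, centroid at (57.50, 35.00).
triangular portion: A = ½·100·70 = 3500.00, centroid at (148.33, 23.33).
ΣA = 11550.00 mm², ΣAx_c = 982041.67 mm³, ΣAy_c = 363416.67 mm³.
x_c = 982041.67/11550.00 = 85.03 mm; y_c = 363416.67/11550.00 = 31.46 mm.

x_c = 85.03 mm, y_c = 31.46 mm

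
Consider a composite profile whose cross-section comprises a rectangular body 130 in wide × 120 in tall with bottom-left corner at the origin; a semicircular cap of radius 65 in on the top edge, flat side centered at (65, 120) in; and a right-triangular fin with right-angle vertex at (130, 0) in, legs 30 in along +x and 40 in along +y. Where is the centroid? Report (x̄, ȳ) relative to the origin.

x̄ = 66.97 in, ȳ = 84.23 in

Part | A | x̄ᵢ | ȳᵢ | A·x̄ᵢ | A·ȳᵢ
rectangular body | 15600.00 | 65.00 | 60.00 | 1014000.00 | 936000.00
semicircular top | 6636.61 | 65.00 | 147.59 | 431379.94 | 979477.07
triangular fin | 600.00 | 140.00 | 13.33 | 84000.00 | 8000.00
Σ | 22836.61 |  |  | 1529379.94 | 1923477.07
x̄ = 1529379.94 / 22836.61 = 66.97 in
ȳ = 1923477.07 / 22836.61 = 84.23 in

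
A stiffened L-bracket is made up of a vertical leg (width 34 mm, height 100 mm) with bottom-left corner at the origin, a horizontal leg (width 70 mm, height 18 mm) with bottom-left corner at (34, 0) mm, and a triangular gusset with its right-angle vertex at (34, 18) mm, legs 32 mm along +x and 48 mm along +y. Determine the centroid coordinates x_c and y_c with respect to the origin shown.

vertical leg: A = 34 × 100 = 3400.00, centroid at (17.00, 50.00).
horizontal leg: A = 70 × 18 = 1260.00, centroid at (69.00, 9.00).
gusset: A = ½·32·48 = 768.00, centroid at (44.67, 34.00).
ΣA = 5428.00 mm², ΣAx_c = 179044.00 mm³, ΣAy_c = 207452.00 mm³.
x_c = 179044.00/5428.00 = 32.99 mm; y_c = 207452.00/5428.00 = 38.22 mm.

x_c = 32.99 mm, y_c = 38.22 mm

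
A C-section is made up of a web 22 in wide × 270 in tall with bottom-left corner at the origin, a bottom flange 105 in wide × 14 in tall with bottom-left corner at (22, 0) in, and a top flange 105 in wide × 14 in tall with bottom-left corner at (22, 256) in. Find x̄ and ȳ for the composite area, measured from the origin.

web: A = 22 × 270 = 5940.00, centroid at (11.00, 135.00).
bottom flange: A = 105 × 14 = 1470.00, centroid at (74.50, 7.00).
top flange: A = 105 × 14 = 1470.00, centroid at (74.50, 263.00).
ΣA = 8880.00 in²
ΣAx̄ = (5940.00)(11.00) + (1470.00)(74.50) + (1470.00)(74.50) = 284370.00 in³
ΣAȳ = (5940.00)(135.00) + (1470.00)(7.00) + (1470.00)(263.00) = 1198800.00 in³
x̄ = 284370.00 / 8880.00 = 32.02 in
ȳ = 1198800.00 / 8880.00 = 135.00 in

x̄ = 32.02 in, ȳ = 135.00 in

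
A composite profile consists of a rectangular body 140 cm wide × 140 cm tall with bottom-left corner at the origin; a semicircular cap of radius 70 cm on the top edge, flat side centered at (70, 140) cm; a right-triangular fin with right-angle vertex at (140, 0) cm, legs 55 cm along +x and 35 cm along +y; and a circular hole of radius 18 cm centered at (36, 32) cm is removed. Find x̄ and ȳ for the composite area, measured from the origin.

rectangular body: A = 140 × 140 = 19600.00, centroid at (70.00, 70.00).
semicircular top: A = ½π·70² = 7696.90, centroid at (70.00, 169.71).
triangular fin: A = ½·55·35 = 962.50, centroid at (158.33, 11.67).
hole: A = −π·18² = -1017.88, centroid at (36.00, 32.00).
ΣA = 27241.53 cm², ΣAx̄ = 2026535.44 cm³, ΣAȳ = 2656890.08 cm³.
x̄ = 2026535.44/27241.53 = 74.39 cm; ȳ = 2656890.08/27241.53 = 97.53 cm.

x̄ = 74.39 cm, ȳ = 97.53 cm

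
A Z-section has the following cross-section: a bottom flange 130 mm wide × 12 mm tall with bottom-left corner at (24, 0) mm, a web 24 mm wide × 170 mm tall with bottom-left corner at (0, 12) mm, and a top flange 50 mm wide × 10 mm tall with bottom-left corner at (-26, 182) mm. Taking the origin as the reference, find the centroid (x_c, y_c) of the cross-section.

x_c = 30.50 mm, y_c = 81.21 mm

bottom flange: A = 130 × 12 = 1560.00, centroid at (89.00, 6.00).
web: A = 24 × 170 = 4080.00, centroid at (12.00, 97.00).
top flange: A = 50 × 10 = 500.00, centroid at (-1.00, 187.00).
ΣA = 6140.00 mm², ΣAx_c = 187300.00 mm³, ΣAy_c = 498620.00 mm³.
x_c = 187300.00/6140.00 = 30.50 mm; y_c = 498620.00/6140.00 = 81.21 mm.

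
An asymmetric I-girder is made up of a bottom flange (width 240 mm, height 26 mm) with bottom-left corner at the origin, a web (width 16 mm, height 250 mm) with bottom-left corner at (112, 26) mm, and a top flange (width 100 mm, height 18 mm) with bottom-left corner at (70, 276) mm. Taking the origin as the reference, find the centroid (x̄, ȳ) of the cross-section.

Part | A | x̄ᵢ | ȳᵢ | A·x̄ᵢ | A·ȳᵢ
bottom flange | 6240.00 | 120.00 | 13.00 | 748800.00 | 81120.00
web | 4000.00 | 120.00 | 151.00 | 480000.00 | 604000.00
top flange | 1800.00 | 120.00 | 285.00 | 216000.00 | 513000.00
Σ | 12040.00 |  |  | 1444800.00 | 1198120.00
x̄ = 1444800.00 / 12040.00 = 120.00 mm
ȳ = 1198120.00 / 12040.00 = 99.51 mm

x̄ = 120.00 mm, ȳ = 99.51 mm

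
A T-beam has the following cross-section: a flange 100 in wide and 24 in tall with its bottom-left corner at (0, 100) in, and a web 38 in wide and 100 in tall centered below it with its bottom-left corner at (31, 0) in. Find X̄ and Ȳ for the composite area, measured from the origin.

web: A = 38 × 100 = 3800.00, centroid at (50.00, 50.00).
flange: A = 100 × 24 = 2400.00, centroid at (50.00, 112.00).
ΣA = 6200.00 in²
ΣAX̄ = (3800.00)(50.00) + (2400.00)(50.00) = 310000.00 in³
ΣAȲ = (3800.00)(50.00) + (2400.00)(112.00) = 458800.00 in³
X̄ = 310000.00 / 6200.00 = 50.00 in
Ȳ = 458800.00 / 6200.00 = 74.00 in

X̄ = 50.00 in, Ȳ = 74.00 in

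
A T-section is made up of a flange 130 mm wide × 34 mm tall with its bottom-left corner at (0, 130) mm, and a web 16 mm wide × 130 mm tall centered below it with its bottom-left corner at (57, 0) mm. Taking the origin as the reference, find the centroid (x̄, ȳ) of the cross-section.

Part | A | x̄ᵢ | ȳᵢ | A·x̄ᵢ | A·ȳᵢ
web | 2080.00 | 65.00 | 65.00 | 135200.00 | 135200.00
flange | 4420.00 | 65.00 | 147.00 | 287300.00 | 649740.00
Σ | 6500.00 |  |  | 422500.00 | 784940.00
x̄ = 422500.00 / 6500.00 = 65.00 mm
ȳ = 784940.00 / 6500.00 = 120.76 mm

x̄ = 65.00 mm, ȳ = 120.76 mm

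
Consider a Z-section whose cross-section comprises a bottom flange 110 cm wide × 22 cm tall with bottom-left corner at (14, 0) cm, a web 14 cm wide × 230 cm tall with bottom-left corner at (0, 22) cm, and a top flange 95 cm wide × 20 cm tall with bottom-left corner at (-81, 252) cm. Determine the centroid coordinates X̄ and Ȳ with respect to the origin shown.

bottom flange: A = 110 × 22 = 2420.00, centroid at (69.00, 11.00).
web: A = 14 × 230 = 3220.00, centroid at (7.00, 137.00).
top flange: A = 95 × 20 = 1900.00, centroid at (-33.50, 262.00).
ΣA = 7540.00 cm², ΣAX̄ = 125870.00 cm³, ΣAȲ = 965560.00 cm³.
X̄ = 125870.00/7540.00 = 16.69 cm; Ȳ = 965560.00/7540.00 = 128.06 cm.

X̄ = 16.69 cm, Ȳ = 128.06 cm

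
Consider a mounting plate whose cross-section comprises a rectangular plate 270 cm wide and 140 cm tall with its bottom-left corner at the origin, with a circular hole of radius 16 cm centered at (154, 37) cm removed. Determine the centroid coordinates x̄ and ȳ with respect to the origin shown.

x̄ = 134.59 cm, ȳ = 70.72 cm

Part | A | x̄ᵢ | ȳᵢ | A·x̄ᵢ | A·ȳᵢ
plate | 37800.00 | 135.00 | 70.00 | 5103000.00 | 2646000.00
hole | -804.25 | 154.00 | 37.00 | -123854.15 | -29757.17
Σ | 36995.75 |  |  | 4979145.85 | 2616242.83
x̄ = 4979145.85 / 36995.75 = 134.59 cm
ȳ = 2616242.83 / 36995.75 = 70.72 cm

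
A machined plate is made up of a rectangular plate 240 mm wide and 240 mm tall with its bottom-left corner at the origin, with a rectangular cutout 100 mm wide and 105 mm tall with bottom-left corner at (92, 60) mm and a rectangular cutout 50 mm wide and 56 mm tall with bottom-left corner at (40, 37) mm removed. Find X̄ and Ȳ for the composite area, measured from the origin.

X̄ = 118.26 mm, Ȳ = 125.25 mm

Part | A | x̄ᵢ | ȳᵢ | A·x̄ᵢ | A·ȳᵢ
plate | 57600.00 | 120.00 | 120.00 | 6912000.00 | 6912000.00
hole 1 | -10500.00 | 142.00 | 112.50 | -1491000.00 | -1181250.00
hole 2 | -2800.00 | 65.00 | 65.00 | -182000.00 | -182000.00
Σ | 44300.00 |  |  | 5239000.00 | 5548750.00
X̄ = 5239000.00 / 44300.00 = 118.26 mm
Ȳ = 5548750.00 / 44300.00 = 125.25 mm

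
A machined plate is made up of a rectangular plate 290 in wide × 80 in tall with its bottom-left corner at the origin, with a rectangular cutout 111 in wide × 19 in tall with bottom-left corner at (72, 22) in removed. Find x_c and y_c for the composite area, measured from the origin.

x_c = 146.75 in, y_c = 40.85 in

plate: A = 290 × 80 = 23200.00, centroid at (145.00, 40.00).
hole: A = −(111 × 19) = -2109.00, centroid at (127.50, 31.50).
ΣA = 21091.00 in²
ΣAx_c = (23200.00)(145.00) + (-2109.00)(127.50) = 3095102.50 in³
ΣAy_c = (23200.00)(40.00) + (-2109.00)(31.50) = 861566.50 in³
x_c = 3095102.50 / 21091.00 = 146.75 in
y_c = 861566.50 / 21091.00 = 40.85 in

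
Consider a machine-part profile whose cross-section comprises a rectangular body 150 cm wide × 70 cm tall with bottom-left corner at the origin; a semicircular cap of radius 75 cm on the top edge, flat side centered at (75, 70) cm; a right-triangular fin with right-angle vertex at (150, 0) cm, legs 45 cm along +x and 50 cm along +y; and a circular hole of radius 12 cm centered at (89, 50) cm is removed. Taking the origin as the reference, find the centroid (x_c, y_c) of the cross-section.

x_c = 79.74 cm, y_c = 63.14 cm

Part | A | x̄ᵢ | ȳᵢ | A·x̄ᵢ | A·ȳᵢ
rectangular body | 10500.00 | 75.00 | 35.00 | 787500.00 | 367500.00
semicircular top | 8835.73 | 75.00 | 101.83 | 662679.70 | 899751.05
triangular fin | 1125.00 | 165.00 | 16.67 | 185625.00 | 18750.00
hole | -452.39 | 89.00 | 50.00 | -40262.65 | -22619.47
Σ | 20008.34 |  |  | 1595542.05 | 1263381.59
x_c = 1595542.05 / 20008.34 = 79.74 cm
y_c = 1263381.59 / 20008.34 = 63.14 cm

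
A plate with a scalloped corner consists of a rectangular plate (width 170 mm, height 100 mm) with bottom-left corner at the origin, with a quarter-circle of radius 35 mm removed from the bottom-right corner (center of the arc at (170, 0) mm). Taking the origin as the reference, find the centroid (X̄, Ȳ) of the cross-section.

X̄ = 80.79 mm, Ȳ = 52.11 mm

Part | A | x̄ᵢ | ȳᵢ | A·x̄ᵢ | A·ȳᵢ
plate | 17000.00 | 85.00 | 50.00 | 1445000.00 | 850000.00
removed quarter-circle | -962.11 | 155.15 | 14.85 | -149267.50 | -14291.67
Σ | 16037.89 |  |  | 1295732.50 | 835708.33
X̄ = 1295732.50 / 16037.89 = 80.79 mm
Ȳ = 835708.33 / 16037.89 = 52.11 mm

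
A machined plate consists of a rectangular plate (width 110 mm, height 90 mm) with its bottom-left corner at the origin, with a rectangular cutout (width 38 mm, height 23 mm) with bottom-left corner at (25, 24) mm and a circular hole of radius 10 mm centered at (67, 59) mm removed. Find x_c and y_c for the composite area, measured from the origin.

x_c = 55.67 mm, y_c = 45.45 mm

Part | A | x̄ᵢ | ȳᵢ | A·x̄ᵢ | A·ȳᵢ
plate | 9900.00 | 55.00 | 45.00 | 544500.00 | 445500.00
hole 1 | -874.00 | 44.00 | 35.50 | -38456.00 | -31027.00
hole 2 | -314.16 | 67.00 | 59.00 | -21048.67 | -18535.40
Σ | 8711.84 |  |  | 484995.33 | 395937.60
x_c = 484995.33 / 8711.84 = 55.67 mm
y_c = 395937.60 / 8711.84 = 45.45 mm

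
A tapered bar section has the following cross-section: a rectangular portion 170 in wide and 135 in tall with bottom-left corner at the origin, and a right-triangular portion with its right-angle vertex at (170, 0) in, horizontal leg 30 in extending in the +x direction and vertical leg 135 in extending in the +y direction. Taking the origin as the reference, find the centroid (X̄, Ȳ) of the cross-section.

rectangular portion: A = 170 × 135 = 22950.00, centroid at (85.00, 67.50).
triangular portion: A = ½·30·135 = 2025.00, centroid at (180.00, 45.00).
ΣA = 24975.00 in²
ΣAX̄ = (22950.00)(85.00) + (2025.00)(180.00) = 2315250.00 in³
ΣAȲ = (22950.00)(67.50) + (2025.00)(45.00) = 1640250.00 in³
X̄ = 2315250.00 / 24975.00 = 92.70 in
Ȳ = 1640250.00 / 24975.00 = 65.68 in

X̄ = 92.70 in, Ȳ = 65.68 in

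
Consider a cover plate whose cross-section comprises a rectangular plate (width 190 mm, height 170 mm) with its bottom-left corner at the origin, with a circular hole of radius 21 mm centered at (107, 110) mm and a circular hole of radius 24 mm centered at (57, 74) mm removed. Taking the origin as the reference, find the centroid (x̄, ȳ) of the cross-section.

plate: A = 190 × 170 = 32300.00, centroid at (95.00, 85.00).
hole 1: A = −π·21² = -1385.44, centroid at (107.00, 110.00).
hole 2: A = −π·24² = -1809.56, centroid at (57.00, 74.00).
ΣA = 29105.00 mm²
ΣAx̄ = (32300.00)(95.00) + (-1385.44)(107.00) + (-1809.56)(57.00) = 2817112.90 mm³
ΣAȳ = (32300.00)(85.00) + (-1385.44)(110.00) + (-1809.56)(74.00) = 2459194.10 mm³
x̄ = 2817112.90 / 29105.00 = 96.79 mm
ȳ = 2459194.10 / 29105.00 = 84.49 mm

x̄ = 96.79 mm, ȳ = 84.49 mm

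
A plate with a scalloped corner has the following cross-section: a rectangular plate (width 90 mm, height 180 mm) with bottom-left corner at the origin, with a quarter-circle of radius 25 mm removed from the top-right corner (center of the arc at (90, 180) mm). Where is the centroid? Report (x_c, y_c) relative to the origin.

x_c = 43.93 mm, y_c = 87.52 mm

Part | A | x̄ᵢ | ȳᵢ | A·x̄ᵢ | A·ȳᵢ
plate | 16200.00 | 45.00 | 90.00 | 729000.00 | 1458000.00
removed quarter-circle | -490.87 | 79.39 | 169.39 | -38970.31 | -83148.96
Σ | 15709.13 |  |  | 690029.69 | 1374851.04
x_c = 690029.69 / 15709.13 = 43.93 mm
y_c = 1374851.04 / 15709.13 = 87.52 mm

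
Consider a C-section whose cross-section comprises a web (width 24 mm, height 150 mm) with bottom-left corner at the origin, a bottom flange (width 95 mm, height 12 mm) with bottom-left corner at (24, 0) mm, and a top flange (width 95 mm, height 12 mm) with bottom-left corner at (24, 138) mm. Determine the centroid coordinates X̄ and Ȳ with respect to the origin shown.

web: A = 24 × 150 = 3600.00, centroid at (12.00, 75.00).
bottom flange: A = 95 × 12 = 1140.00, centroid at (71.50, 6.00).
top flange: A = 95 × 12 = 1140.00, centroid at (71.50, 144.00).
ΣA = 5880.00 mm², ΣAX̄ = 206220.00 mm³, ΣAȲ = 441000.00 mm³.
X̄ = 206220.00/5880.00 = 35.07 mm; Ȳ = 441000.00/5880.00 = 75.00 mm.

X̄ = 35.07 mm, Ȳ = 75.00 mm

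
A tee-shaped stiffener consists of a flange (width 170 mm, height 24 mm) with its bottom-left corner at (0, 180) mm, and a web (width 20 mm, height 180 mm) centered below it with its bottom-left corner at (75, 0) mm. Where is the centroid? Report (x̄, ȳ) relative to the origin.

Part | A | x̄ᵢ | ȳᵢ | A·x̄ᵢ | A·ȳᵢ
web | 3600.00 | 85.00 | 90.00 | 306000.00 | 324000.00
flange | 4080.00 | 85.00 | 192.00 | 346800.00 | 783360.00
Σ | 7680.00 |  |  | 652800.00 | 1107360.00
x̄ = 652800.00 / 7680.00 = 85.00 mm
ȳ = 1107360.00 / 7680.00 = 144.19 mm

x̄ = 85.00 mm, ȳ = 144.19 mm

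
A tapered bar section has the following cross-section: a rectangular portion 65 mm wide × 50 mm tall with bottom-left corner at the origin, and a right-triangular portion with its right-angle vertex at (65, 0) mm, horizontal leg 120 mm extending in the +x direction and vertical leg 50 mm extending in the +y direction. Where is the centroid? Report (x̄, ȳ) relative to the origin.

rectangular portion: A = 65 × 50 = 3250.00, centroid at (32.50, 25.00).
triangular portion: A = ½·120·50 = 3000.00, centroid at (105.00, 16.67).
ΣA = 6250.00 mm²
ΣAx̄ = (3250.00)(32.50) + (3000.00)(105.00) = 420625.00 mm³
ΣAȳ = (3250.00)(25.00) + (3000.00)(16.67) = 131250.00 mm³
x̄ = 420625.00 / 6250.00 = 67.30 mm
ȳ = 131250.00 / 6250.00 = 21.00 mm

x̄ = 67.30 mm, ȳ = 21.00 mm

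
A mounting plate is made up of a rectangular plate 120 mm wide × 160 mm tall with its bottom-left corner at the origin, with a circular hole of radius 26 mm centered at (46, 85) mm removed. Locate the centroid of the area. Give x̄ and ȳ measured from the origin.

Part | A | x̄ᵢ | ȳᵢ | A·x̄ᵢ | A·ȳᵢ
plate | 19200.00 | 60.00 | 80.00 | 1152000.00 | 1536000.00
hole | -2123.72 | 46.00 | 85.00 | -97690.97 | -180515.91
Σ | 17076.28 |  |  | 1054309.03 | 1355484.09
x̄ = 1054309.03 / 17076.28 = 61.74 mm
ȳ = 1355484.09 / 17076.28 = 79.38 mm

x̄ = 61.74 mm, ȳ = 79.38 mm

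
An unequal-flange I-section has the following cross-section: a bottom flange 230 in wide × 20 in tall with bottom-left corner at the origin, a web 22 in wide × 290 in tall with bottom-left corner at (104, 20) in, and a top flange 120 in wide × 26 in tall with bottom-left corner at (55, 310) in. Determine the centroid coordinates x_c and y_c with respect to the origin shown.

bottom flange: A = 230 × 20 = 4600.00, centroid at (115.00, 10.00).
web: A = 22 × 290 = 6380.00, centroid at (115.00, 165.00).
top flange: A = 120 × 26 = 3120.00, centroid at (115.00, 323.00).
ΣA = 14100.00 in², ΣAx_c = 1621500.00 in³, ΣAy_c = 2106460.00 in³.
x_c = 1621500.00/14100.00 = 115.00 in; y_c = 2106460.00/14100.00 = 149.39 in.

x_c = 115.00 in, y_c = 149.39 in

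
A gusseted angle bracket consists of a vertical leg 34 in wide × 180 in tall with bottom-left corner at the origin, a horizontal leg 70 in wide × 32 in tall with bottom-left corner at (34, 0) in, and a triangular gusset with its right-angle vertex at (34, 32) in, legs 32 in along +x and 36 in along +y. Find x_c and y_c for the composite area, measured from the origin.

x_c = 31.82 in, y_c = 68.49 in

vertical leg: A = 34 × 180 = 6120.00, centroid at (17.00, 90.00).
horizontal leg: A = 70 × 32 = 2240.00, centroid at (69.00, 16.00).
gusset: A = ½·32·36 = 576.00, centroid at (44.67, 44.00).
ΣA = 8936.00 in², ΣAx_c = 284328.00 in³, ΣAy_c = 611984.00 in³.
x_c = 284328.00/8936.00 = 31.82 in; y_c = 611984.00/8936.00 = 68.49 in.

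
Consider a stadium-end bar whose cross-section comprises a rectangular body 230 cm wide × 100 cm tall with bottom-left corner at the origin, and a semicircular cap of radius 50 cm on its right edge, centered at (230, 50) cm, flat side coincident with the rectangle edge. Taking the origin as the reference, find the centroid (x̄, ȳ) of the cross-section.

rectangular body: A = 230 × 100 = 23000.00, centroid at (115.00, 50.00).
semicircular end: A = ½π·50² = 3926.99, centroid at (251.22, 50.00).
ΣA = 26926.99 cm²
ΣAx̄ = (23000.00)(115.00) + (3926.99)(251.22) = 3631541.22 cm³
ΣAȳ = (23000.00)(50.00) + (3926.99)(50.00) = 1346349.54 cm³
x̄ = 3631541.22 / 26926.99 = 134.87 cm
ȳ = 1346349.54 / 26926.99 = 50.00 cm

x̄ = 134.87 cm, ȳ = 50.00 cm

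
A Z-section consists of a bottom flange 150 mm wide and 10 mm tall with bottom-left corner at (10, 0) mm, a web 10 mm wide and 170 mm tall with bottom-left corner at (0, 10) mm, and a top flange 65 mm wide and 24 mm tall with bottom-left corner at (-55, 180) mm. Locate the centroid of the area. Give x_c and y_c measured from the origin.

bottom flange: A = 150 × 10 = 1500.00, centroid at (85.00, 5.00).
web: A = 10 × 170 = 1700.00, centroid at (5.00, 95.00).
top flange: A = 65 × 24 = 1560.00, centroid at (-22.50, 192.00).
ΣA = 4760.00 mm², ΣAx_c = 100900.00 mm³, ΣAy_c = 468520.00 mm³.
x_c = 100900.00/4760.00 = 21.20 mm; y_c = 468520.00/4760.00 = 98.43 mm.

x_c = 21.20 mm, y_c = 98.43 mm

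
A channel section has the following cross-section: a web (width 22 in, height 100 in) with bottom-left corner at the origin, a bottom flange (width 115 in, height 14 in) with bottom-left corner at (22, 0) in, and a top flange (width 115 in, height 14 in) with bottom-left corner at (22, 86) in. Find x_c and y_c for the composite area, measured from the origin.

web: A = 22 × 100 = 2200.00, centroid at (11.00, 50.00).
bottom flange: A = 115 × 14 = 1610.00, centroid at (79.50, 7.00).
top flange: A = 115 × 14 = 1610.00, centroid at (79.50, 93.00).
ΣA = 5420.00 in², ΣAx_c = 280190.00 in³, ΣAy_c = 271000.00 in³.
x_c = 280190.00/5420.00 = 51.70 in; y_c = 271000.00/5420.00 = 50.00 in.

x_c = 51.70 in, y_c = 50.00 in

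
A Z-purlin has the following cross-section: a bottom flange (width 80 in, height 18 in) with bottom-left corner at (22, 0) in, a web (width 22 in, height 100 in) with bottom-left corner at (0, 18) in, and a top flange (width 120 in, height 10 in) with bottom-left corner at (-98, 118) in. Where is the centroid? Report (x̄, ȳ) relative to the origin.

x̄ = 14.02 in, ȳ = 64.08 in

Part | A | x̄ᵢ | ȳᵢ | A·x̄ᵢ | A·ȳᵢ
bottom flange | 1440.00 | 62.00 | 9.00 | 89280.00 | 12960.00
web | 2200.00 | 11.00 | 68.00 | 24200.00 | 149600.00
top flange | 1200.00 | -38.00 | 123.00 | -45600.00 | 147600.00
Σ | 4840.00 |  |  | 67880.00 | 310160.00
x̄ = 67880.00 / 4840.00 = 14.02 in
ȳ = 310160.00 / 4840.00 = 64.08 in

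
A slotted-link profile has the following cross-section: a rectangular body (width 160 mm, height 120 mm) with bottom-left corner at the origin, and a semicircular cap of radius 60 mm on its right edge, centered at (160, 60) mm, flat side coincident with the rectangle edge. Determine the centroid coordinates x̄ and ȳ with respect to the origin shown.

x̄ = 103.99 mm, ȳ = 60.00 mm

rectangular body: A = 160 × 120 = 19200.00, centroid at (80.00, 60.00).
semicircular end: A = ½π·60² = 5654.87, centroid at (185.46, 60.00).
ΣA = 24854.87 mm², ΣAx̄ = 2584778.68 mm³, ΣAȳ = 1491292.01 mm³.
x̄ = 2584778.68/24854.87 = 103.99 mm; ȳ = 1491292.01/24854.87 = 60.00 mm.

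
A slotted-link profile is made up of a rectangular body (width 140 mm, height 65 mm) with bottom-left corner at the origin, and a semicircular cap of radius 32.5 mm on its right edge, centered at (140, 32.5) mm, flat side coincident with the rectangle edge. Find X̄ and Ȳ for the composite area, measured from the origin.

X̄ = 82.92 mm, Ȳ = 32.50 mm

rectangular body: A = 140 × 65 = 9100.00, centroid at (70.00, 32.50).
semicircular end: A = ½π·32.5² = 1659.15, centroid at (153.79, 32.50).
ΣA = 10759.15 mm², ΣAX̄ = 892166.92 mm³, ΣAȲ = 349672.49 mm³.
X̄ = 892166.92/10759.15 = 82.92 mm; Ȳ = 349672.49/10759.15 = 32.50 mm.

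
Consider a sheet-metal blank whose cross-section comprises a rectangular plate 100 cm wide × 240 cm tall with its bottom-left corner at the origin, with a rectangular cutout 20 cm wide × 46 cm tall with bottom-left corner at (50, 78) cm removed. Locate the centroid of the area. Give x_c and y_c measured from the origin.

Part | A | x̄ᵢ | ȳᵢ | A·x̄ᵢ | A·ȳᵢ
plate | 24000.00 | 50.00 | 120.00 | 1200000.00 | 2880000.00
hole | -920.00 | 60.00 | 101.00 | -55200.00 | -92920.00
Σ | 23080.00 |  |  | 1144800.00 | 2787080.00
x_c = 1144800.00 / 23080.00 = 49.60 cm
y_c = 2787080.00 / 23080.00 = 120.76 cm

x_c = 49.60 cm, y_c = 120.76 cm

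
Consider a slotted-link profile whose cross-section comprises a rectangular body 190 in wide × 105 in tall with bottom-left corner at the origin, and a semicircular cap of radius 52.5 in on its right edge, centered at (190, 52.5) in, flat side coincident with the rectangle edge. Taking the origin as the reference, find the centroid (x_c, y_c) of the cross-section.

rectangular body: A = 190 × 105 = 19950.00, centroid at (95.00, 52.50).
semicircular end: A = ½π·52.5² = 4329.51, centroid at (212.28, 52.50).
ΣA = 24279.51 in²
ΣAx_c = (19950.00)(95.00) + (4329.51)(212.28) = 2814325.15 in³
ΣAy_c = (19950.00)(52.50) + (4329.51)(52.50) = 1274674.14 in³
x_c = 2814325.15 / 24279.51 = 115.91 in
y_c = 1274674.14 / 24279.51 = 52.50 in

x_c = 115.91 in, y_c = 52.50 in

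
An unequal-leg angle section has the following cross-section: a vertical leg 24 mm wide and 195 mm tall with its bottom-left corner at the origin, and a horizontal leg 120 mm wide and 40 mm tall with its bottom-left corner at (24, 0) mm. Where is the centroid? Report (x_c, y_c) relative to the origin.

Part | A | x̄ᵢ | ȳᵢ | A·x̄ᵢ | A·ȳᵢ
vertical leg | 4680.00 | 12.00 | 97.50 | 56160.00 | 456300.00
horizontal leg | 4800.00 | 84.00 | 20.00 | 403200.00 | 96000.00
Σ | 9480.00 |  |  | 459360.00 | 552300.00
x_c = 459360.00 / 9480.00 = 48.46 mm
y_c = 552300.00 / 9480.00 = 58.26 mm

x_c = 48.46 mm, y_c = 58.26 mm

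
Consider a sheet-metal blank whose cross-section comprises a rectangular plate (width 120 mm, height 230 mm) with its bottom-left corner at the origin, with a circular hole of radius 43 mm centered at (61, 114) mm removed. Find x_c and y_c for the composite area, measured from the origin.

plate: A = 120 × 230 = 27600.00, centroid at (60.00, 115.00).
hole: A = −π·43² = -5808.80, centroid at (61.00, 114.00).
ΣA = 21791.20 mm², ΣAx_c = 1301662.91 mm³, ΣAy_c = 2511796.25 mm³.
x_c = 1301662.91/21791.20 = 59.73 mm; y_c = 2511796.25/21791.20 = 115.27 mm.

x_c = 59.73 mm, y_c = 115.27 mm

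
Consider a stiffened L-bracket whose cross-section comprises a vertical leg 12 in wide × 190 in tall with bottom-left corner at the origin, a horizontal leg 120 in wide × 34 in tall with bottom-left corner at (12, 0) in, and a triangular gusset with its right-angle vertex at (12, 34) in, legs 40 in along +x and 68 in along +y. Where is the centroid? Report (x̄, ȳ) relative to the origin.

x̄ = 44.29 in, ȳ = 47.02 in

vertical leg: A = 12 × 190 = 2280.00, centroid at (6.00, 95.00).
horizontal leg: A = 120 × 34 = 4080.00, centroid at (72.00, 17.00).
gusset: A = ½·40·68 = 1360.00, centroid at (25.33, 56.67).
ΣA = 7720.00 in²
ΣAx̄ = (2280.00)(6.00) + (4080.00)(72.00) + (1360.00)(25.33) = 341893.33 in³
ΣAȳ = (2280.00)(95.00) + (4080.00)(17.00) + (1360.00)(56.67) = 363026.67 in³
x̄ = 341893.33 / 7720.00 = 44.29 in
ȳ = 363026.67 / 7720.00 = 47.02 in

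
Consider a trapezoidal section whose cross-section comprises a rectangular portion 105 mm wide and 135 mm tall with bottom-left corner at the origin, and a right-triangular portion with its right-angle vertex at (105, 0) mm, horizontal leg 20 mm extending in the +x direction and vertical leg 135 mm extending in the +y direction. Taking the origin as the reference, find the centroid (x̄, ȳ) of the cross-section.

rectangular portion: A = 105 × 135 = 14175.00, centroid at (52.50, 67.50).
triangular portion: A = ½·20·135 = 1350.00, centroid at (111.67, 45.00).
ΣA = 15525.00 mm², ΣAx̄ = 894937.50 mm³, ΣAȳ = 1017562.50 mm³.
x̄ = 894937.50/15525.00 = 57.64 mm; ȳ = 1017562.50/15525.00 = 65.54 mm.

x̄ = 57.64 mm, ȳ = 65.54 mm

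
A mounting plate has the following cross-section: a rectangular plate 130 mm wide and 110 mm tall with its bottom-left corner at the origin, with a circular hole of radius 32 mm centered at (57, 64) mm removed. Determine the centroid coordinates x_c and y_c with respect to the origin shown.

x_c = 67.32 mm, y_c = 52.39 mm

Part | A | x̄ᵢ | ȳᵢ | A·x̄ᵢ | A·ȳᵢ
plate | 14300.00 | 65.00 | 55.00 | 929500.00 | 786500.00
hole | -3216.99 | 57.00 | 64.00 | -183368.48 | -205887.42
Σ | 11083.01 |  |  | 746131.52 | 580612.58
x_c = 746131.52 / 11083.01 = 67.32 mm
y_c = 580612.58 / 11083.01 = 52.39 mm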